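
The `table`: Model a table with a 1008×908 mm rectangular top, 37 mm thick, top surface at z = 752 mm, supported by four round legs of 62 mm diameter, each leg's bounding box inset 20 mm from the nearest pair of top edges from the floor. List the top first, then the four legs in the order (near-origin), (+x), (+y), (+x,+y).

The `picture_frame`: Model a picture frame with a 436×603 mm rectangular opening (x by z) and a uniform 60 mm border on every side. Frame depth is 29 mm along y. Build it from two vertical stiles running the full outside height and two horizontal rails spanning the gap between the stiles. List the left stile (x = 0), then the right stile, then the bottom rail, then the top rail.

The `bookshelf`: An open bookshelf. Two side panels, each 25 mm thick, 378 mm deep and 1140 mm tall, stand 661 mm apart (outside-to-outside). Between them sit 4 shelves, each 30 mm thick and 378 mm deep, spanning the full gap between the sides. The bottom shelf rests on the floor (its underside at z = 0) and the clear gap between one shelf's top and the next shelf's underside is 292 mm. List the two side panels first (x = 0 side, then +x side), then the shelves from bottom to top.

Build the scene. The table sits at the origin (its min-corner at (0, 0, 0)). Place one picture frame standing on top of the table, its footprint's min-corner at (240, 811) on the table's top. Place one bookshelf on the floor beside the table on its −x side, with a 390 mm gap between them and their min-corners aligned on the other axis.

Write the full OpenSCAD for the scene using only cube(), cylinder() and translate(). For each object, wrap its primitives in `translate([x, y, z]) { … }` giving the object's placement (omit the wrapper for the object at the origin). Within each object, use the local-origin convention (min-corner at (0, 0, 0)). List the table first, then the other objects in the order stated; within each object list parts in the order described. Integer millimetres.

translate([0, 0, 715]) cube([1008, 908, 37]);
translate([51, 51, 0]) cylinder(h = 715, r = 31);
translate([957, 51, 0]) cylinder(h = 715, r = 31);
translate([51, 857, 0]) cylinder(h = 715, r = 31);
translate([957, 857, 0]) cylinder(h = 715, r = 31);
translate([240, 811, 752]) {
  cube([60, 29, 723]);
  translate([496, 0, 0]) cube([60, 29, 723]);
  translate([60, 0, 0]) cube([436, 29, 60]);
  translate([60, 0, 663]) cube([436, 29, 60]);
}
translate([-1051, 0, 0]) {
  cube([25, 378, 1140]);
  translate([636, 0, 0]) cube([25, 378, 1140]);
  translate([25, 0, 0]) cube([611, 378, 30]);
  translate([25, 0, 322]) cube([611, 378, 30]);
  translate([25, 0, 644]) cube([611, 378, 30]);
  translate([25, 0, 966]) cube([611, 378, 30]);
}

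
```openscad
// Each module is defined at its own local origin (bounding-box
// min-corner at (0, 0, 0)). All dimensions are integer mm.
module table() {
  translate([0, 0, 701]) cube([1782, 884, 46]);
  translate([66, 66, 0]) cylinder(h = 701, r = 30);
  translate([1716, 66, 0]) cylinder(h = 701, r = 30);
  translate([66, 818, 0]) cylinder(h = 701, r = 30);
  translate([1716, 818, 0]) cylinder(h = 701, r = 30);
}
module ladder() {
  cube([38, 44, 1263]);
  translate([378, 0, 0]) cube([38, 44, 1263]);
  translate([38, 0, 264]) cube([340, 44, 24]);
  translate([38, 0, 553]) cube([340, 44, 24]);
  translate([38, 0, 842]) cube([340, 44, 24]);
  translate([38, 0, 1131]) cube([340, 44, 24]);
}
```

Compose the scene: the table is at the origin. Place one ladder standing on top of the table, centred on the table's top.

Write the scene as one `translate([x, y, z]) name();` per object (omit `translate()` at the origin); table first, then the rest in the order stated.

table();
translate([683, 420, 747]) ladder();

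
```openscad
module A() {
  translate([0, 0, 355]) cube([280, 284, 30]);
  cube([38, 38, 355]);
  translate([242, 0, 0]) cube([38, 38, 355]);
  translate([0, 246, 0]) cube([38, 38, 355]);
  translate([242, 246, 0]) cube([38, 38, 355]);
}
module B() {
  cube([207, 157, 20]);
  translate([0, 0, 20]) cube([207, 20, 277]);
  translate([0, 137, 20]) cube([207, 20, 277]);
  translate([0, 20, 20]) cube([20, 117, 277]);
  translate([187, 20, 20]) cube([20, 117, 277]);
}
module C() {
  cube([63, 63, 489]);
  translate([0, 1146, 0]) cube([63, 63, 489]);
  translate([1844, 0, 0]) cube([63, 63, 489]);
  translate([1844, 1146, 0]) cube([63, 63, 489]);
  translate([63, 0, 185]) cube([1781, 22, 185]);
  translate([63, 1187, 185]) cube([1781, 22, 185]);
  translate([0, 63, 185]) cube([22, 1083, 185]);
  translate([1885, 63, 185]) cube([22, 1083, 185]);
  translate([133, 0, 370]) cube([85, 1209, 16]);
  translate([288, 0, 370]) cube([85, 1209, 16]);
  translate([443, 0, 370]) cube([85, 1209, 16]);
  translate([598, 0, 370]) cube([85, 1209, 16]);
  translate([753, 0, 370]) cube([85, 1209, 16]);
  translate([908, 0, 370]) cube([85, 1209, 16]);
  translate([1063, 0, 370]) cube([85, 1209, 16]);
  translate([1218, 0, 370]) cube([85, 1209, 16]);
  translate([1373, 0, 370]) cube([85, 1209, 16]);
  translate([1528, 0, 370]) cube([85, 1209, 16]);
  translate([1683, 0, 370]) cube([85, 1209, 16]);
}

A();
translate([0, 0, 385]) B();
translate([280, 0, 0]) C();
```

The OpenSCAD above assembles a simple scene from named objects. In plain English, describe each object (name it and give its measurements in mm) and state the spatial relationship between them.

A is a four-legged stool. The seat is a 280×284×30 mm slab whose top surface is at z = 385 mm; four square legs, each 38×38 mm in cross-section, run from the floor (z = 0) to the underside of the seat, each flush with a corner of the seat.

B is an open storage box with external size 207×157×297 mm and wall thickness 20 mm (the base is also 20 mm thick). The base covers the whole footprint; the four walls stand on the base, with the y-facing walls full-width and the x-facing walls fitting between their inner faces.

C is a bed frame 1907 mm long (x) by 1209 mm wide (y). Four 63×63 mm corner posts, 489 mm tall, at the corners of the footprint. Four rails of 22 mm thickness and 185 mm height run between adjacent posts with their undersides at z = 185 mm, their outer faces flush with the outside of the frame (the two x-running rails run between the posts' inner faces; the two y-running rails run between the posts' inner faces). 11 slats, each 85 mm wide (x) and 16 mm thick, lie across the top of the two x-running rails, running the full 1209 mm width of the frame in y; the slats are evenly spaced along x between the inner faces of the end posts with equal gaps (rounded down to the nearest mm) at the −x end and between each pair — any rounding remainder accumulates at the +x end.

The open box is on top of the stool. The bed frame is against the stool's +x side, with their −y faces flush.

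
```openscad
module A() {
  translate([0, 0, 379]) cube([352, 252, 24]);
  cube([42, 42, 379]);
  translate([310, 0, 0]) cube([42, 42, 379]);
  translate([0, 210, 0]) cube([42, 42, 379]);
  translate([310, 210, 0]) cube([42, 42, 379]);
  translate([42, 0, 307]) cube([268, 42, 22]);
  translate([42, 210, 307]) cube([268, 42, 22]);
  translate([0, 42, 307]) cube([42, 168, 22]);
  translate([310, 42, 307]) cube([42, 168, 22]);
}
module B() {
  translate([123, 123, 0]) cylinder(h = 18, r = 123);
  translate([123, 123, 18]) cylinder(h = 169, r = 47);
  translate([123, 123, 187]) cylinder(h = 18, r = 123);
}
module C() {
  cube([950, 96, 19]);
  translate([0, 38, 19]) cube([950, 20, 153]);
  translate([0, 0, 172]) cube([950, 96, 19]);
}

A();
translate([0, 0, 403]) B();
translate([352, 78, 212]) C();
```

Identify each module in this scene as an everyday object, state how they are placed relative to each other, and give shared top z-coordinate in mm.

Both tops at z = 403 mm.

A is a stool. B is a spool. C is an I-beam. The spool is on top of the stool. The I-beam is beside the stool with their tops flush at z = 403. The shared top z-coordinate is 403 mm.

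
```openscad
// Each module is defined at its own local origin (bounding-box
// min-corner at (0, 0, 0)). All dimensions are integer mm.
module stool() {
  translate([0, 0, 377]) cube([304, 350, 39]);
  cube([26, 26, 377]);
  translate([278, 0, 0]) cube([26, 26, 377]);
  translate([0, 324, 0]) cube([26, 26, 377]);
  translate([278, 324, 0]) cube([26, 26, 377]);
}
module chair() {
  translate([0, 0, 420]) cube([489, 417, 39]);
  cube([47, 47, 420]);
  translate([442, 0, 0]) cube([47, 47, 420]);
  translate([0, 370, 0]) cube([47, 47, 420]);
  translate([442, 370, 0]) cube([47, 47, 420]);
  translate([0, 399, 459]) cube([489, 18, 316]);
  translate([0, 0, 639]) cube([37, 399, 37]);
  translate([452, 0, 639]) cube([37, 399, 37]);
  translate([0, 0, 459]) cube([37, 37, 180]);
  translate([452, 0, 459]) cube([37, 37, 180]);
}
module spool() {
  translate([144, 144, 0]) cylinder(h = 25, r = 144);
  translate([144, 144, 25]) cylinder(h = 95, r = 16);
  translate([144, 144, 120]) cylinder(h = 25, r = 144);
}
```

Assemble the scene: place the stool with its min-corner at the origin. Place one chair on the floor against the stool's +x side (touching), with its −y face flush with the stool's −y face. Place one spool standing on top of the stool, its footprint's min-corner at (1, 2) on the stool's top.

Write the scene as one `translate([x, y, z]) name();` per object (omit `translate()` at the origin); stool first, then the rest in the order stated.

stool();
translate([304, 0, 0]) chair();
translate([1, 2, 416]) spool();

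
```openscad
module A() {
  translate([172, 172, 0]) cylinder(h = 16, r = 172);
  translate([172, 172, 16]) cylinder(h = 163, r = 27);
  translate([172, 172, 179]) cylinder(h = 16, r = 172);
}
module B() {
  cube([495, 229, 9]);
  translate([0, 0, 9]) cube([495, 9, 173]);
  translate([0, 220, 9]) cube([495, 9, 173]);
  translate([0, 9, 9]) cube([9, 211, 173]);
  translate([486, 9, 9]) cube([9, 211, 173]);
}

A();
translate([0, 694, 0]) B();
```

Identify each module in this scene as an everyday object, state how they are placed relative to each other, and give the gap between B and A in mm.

A is a spool. B is an open box. The open box is on the floor beside the spool on its +y side. The gap between the open box and the spool is 350 mm.

The open box's nearest face is 350 mm from the spool's +y face.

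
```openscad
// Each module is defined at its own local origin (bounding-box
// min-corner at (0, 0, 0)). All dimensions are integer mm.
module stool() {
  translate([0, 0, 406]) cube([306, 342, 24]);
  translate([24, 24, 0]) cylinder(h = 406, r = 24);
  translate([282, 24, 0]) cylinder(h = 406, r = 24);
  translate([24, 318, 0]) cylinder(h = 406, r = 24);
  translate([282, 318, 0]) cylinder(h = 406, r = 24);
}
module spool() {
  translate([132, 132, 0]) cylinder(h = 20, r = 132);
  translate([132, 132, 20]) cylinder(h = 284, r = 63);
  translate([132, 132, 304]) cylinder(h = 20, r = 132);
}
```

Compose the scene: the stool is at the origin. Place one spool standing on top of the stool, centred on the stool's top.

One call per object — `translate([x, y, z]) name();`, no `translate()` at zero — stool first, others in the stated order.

stool();
translate([21, 39, 430]) spool();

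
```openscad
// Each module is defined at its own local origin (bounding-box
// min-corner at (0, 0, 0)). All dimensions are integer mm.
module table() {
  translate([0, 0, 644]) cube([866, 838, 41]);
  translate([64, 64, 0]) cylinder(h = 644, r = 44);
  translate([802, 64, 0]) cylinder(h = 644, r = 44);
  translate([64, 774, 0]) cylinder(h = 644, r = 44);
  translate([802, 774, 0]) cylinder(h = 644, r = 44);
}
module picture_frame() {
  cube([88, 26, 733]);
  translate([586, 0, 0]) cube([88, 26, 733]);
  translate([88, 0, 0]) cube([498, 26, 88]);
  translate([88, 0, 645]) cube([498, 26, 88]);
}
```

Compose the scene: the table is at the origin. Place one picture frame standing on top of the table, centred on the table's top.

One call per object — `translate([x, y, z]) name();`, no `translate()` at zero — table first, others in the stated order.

table();
translate([96, 406, 685]) picture_frame();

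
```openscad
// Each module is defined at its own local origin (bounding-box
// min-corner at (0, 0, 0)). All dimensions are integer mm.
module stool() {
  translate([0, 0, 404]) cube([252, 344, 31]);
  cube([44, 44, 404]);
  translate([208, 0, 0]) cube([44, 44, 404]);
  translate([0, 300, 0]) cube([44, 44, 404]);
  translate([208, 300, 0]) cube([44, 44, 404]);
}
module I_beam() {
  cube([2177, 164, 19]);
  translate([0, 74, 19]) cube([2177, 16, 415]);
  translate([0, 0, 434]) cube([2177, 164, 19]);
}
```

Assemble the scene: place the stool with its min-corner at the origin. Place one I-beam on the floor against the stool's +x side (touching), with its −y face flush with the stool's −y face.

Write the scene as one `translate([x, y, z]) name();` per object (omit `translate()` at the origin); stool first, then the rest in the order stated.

stool();
translate([252, 0, 0]) I_beam();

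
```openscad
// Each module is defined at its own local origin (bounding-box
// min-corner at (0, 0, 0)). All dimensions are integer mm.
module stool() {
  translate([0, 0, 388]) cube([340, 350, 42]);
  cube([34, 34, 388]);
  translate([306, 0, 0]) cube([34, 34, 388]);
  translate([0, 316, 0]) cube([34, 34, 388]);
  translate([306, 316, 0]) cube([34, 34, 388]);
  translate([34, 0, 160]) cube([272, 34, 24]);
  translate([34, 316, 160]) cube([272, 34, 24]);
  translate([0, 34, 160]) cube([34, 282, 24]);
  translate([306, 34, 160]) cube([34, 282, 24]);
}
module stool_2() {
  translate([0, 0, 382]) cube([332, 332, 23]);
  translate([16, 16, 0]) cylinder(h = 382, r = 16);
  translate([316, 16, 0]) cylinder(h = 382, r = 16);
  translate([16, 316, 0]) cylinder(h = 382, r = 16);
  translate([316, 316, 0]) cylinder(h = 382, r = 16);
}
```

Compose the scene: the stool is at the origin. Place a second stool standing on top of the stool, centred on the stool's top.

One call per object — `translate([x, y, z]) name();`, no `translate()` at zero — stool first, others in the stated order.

stool();
translate([4, 9, 430]) stool_2();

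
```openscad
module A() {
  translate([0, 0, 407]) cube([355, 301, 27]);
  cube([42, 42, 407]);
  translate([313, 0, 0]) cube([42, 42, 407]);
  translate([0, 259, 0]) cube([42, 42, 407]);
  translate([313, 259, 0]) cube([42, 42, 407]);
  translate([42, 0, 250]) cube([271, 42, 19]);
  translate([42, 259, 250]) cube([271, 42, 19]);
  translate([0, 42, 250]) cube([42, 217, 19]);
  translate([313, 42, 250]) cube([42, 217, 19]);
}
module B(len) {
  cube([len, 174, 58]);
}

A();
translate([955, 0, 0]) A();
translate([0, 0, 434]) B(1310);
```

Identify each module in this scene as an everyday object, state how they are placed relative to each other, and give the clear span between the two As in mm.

Second stool starts at x = 955; first ends at x = 355; clear span = 955 − 355 = 600 mm.

A is a stool. B is a beam. A beam spans the tops of two stools. The clear span between the two stools is 600 mm.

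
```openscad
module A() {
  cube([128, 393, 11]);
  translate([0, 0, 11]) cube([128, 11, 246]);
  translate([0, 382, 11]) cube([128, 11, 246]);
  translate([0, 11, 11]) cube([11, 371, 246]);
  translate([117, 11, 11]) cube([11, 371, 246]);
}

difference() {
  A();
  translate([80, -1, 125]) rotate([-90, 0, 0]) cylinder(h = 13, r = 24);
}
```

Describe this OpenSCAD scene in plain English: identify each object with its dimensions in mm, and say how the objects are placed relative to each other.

A is an open-topped rectangular box: outside dimensions 128×393×257 mm, with a uniform wall and base thickness of 11 mm. The base is a full 128×393 slab on the floor; four walls sit on top of the base. The front and back walls (the −y and +y sides) span the full width; the two side walls fit between them.

The open box has a circular hole of radius 24 mm through its front wall, centred at (x = 80, z = 125).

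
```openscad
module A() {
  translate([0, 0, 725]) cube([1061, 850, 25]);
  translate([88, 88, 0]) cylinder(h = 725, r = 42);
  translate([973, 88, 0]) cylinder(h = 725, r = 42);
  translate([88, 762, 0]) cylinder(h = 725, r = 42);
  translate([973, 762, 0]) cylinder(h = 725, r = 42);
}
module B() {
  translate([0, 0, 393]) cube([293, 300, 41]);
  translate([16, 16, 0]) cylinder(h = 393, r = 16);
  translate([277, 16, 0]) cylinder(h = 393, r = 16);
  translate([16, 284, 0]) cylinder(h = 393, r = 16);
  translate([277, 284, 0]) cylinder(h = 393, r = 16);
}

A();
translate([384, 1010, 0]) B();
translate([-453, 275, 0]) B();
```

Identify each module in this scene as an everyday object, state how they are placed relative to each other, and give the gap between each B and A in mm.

A is a table. B is a stool. Two stools sit around the table at the +y, −x sides. The gap between each stool and the table is 160 mm.

Each stool's nearest face is 160 mm from the table's bounding box.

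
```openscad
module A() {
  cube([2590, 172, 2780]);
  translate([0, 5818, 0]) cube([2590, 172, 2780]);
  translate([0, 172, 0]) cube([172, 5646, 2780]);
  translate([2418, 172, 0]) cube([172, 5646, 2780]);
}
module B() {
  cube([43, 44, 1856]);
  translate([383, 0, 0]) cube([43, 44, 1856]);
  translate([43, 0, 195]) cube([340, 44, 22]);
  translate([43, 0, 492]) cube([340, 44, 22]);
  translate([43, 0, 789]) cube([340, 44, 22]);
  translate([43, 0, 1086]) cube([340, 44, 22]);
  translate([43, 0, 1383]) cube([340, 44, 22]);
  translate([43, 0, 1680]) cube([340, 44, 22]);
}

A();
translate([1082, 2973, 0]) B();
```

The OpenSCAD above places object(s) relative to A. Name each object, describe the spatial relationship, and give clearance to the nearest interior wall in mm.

A is a house frame. B is a ladder. The ladder sits inside the house frame, centred. The clearance to the nearest interior wall is 910 mm.

Clearances: x = 910, y = 2801; minimum 910 mm.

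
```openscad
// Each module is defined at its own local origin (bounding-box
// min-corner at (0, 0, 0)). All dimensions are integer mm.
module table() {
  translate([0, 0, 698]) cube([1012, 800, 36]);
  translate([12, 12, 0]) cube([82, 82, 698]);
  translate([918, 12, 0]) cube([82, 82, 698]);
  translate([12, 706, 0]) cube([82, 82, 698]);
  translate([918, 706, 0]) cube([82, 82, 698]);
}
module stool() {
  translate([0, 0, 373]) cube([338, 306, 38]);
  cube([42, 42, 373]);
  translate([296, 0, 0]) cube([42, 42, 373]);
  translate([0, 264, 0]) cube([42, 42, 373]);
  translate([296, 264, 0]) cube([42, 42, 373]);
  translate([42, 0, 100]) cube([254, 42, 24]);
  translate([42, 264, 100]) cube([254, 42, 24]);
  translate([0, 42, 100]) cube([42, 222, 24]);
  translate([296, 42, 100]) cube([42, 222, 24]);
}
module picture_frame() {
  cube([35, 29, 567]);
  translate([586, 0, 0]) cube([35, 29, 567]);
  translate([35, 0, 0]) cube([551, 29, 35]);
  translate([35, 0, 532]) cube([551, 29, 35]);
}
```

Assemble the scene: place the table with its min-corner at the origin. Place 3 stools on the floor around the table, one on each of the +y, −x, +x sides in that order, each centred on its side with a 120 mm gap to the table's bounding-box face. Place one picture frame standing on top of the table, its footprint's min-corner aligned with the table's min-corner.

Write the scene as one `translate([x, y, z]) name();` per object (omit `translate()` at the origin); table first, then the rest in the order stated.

table();
translate([337, 920, 0]) stool();
translate([-458, 247, 0]) stool();
translate([1132, 247, 0]) stool();
translate([0, 0, 734]) picture_frame();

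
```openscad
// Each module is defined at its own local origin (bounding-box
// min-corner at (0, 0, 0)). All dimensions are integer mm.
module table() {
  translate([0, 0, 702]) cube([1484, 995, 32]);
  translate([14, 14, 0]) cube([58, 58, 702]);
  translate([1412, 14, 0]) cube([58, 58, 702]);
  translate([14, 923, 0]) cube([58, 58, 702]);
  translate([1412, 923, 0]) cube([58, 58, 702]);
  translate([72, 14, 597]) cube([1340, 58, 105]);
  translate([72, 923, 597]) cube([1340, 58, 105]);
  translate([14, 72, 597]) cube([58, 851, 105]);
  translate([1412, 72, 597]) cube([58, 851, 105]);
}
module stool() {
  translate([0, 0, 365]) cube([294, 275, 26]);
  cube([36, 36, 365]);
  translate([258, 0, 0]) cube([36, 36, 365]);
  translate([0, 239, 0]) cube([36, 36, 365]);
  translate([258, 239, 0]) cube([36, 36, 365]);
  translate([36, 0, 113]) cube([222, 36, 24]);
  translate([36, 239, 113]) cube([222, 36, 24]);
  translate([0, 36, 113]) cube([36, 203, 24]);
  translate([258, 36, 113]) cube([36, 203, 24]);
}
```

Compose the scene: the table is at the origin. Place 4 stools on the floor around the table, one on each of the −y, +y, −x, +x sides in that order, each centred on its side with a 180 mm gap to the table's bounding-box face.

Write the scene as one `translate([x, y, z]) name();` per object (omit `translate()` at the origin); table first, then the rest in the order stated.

table();
translate([595, -455, 0]) stool();
translate([595, 1175, 0]) stool();
translate([-474, 360, 0]) stool();
translate([1664, 360, 0]) stool();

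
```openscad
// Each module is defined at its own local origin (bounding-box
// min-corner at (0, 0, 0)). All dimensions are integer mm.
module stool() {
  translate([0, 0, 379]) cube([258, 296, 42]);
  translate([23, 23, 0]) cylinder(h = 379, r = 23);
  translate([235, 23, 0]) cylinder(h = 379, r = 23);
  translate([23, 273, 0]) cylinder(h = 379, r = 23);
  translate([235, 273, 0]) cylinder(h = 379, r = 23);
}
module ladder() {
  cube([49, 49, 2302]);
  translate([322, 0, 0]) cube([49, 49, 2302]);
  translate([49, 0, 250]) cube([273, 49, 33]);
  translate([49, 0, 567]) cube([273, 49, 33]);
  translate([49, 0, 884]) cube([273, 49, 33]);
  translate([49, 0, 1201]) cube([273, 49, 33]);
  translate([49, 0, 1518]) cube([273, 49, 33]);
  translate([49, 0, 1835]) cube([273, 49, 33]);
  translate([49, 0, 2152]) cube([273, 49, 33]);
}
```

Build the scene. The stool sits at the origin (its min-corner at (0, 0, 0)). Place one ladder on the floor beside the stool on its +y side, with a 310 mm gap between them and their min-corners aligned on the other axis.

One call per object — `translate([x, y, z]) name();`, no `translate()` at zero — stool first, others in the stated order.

stool();
translate([0, 606, 0]) ladder();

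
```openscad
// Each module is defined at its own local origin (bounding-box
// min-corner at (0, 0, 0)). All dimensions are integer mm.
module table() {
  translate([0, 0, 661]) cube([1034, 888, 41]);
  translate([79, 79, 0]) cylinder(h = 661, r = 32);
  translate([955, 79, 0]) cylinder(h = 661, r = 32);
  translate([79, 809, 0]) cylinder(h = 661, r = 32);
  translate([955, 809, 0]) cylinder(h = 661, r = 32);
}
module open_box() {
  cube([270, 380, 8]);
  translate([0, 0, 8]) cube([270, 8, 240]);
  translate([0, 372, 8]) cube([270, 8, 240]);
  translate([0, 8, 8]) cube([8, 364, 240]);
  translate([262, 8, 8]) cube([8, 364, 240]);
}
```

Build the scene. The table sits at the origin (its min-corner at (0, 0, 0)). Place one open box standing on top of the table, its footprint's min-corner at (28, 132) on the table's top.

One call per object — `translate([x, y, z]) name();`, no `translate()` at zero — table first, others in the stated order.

table();
translate([28, 132, 702]) open_box();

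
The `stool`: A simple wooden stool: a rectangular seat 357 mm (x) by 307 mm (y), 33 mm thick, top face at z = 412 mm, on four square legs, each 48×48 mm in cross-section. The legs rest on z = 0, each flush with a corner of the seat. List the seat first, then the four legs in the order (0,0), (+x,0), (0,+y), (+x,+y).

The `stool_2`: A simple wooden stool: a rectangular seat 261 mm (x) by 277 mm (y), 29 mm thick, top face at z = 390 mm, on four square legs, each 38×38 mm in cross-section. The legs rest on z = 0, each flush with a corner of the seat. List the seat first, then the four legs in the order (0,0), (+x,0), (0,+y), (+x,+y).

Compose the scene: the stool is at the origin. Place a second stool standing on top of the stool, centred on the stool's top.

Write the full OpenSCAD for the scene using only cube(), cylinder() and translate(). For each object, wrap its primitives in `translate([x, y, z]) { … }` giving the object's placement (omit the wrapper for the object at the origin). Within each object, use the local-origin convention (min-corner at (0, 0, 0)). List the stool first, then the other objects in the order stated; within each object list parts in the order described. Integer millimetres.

translate([0, 0, 379]) cube([357, 307, 33]);
cube([48, 48, 379]);
translate([309, 0, 0]) cube([48, 48, 379]);
translate([0, 259, 0]) cube([48, 48, 379]);
translate([309, 259, 0]) cube([48, 48, 379]);
translate([48, 15, 412]) {
  translate([0, 0, 361]) cube([261, 277, 29]);
  cube([38, 38, 361]);
  translate([223, 0, 0]) cube([38, 38, 361]);
  translate([0, 239, 0]) cube([38, 38, 361]);
  translate([223, 239, 0]) cube([38, 38, 361]);
}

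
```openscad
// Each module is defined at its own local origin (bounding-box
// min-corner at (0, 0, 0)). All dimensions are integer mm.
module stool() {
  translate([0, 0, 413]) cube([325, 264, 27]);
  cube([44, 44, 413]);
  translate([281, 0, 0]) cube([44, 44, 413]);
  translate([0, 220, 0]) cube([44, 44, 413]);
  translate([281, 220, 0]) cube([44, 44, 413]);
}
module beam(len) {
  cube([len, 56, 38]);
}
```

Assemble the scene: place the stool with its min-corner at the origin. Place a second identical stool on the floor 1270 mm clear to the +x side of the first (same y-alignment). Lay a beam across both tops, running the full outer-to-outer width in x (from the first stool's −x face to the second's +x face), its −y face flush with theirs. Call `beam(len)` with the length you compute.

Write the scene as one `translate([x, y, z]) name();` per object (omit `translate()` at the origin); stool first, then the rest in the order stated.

stool();
translate([1595, 0, 0]) stool();
translate([0, 0, 440]) beam(1920);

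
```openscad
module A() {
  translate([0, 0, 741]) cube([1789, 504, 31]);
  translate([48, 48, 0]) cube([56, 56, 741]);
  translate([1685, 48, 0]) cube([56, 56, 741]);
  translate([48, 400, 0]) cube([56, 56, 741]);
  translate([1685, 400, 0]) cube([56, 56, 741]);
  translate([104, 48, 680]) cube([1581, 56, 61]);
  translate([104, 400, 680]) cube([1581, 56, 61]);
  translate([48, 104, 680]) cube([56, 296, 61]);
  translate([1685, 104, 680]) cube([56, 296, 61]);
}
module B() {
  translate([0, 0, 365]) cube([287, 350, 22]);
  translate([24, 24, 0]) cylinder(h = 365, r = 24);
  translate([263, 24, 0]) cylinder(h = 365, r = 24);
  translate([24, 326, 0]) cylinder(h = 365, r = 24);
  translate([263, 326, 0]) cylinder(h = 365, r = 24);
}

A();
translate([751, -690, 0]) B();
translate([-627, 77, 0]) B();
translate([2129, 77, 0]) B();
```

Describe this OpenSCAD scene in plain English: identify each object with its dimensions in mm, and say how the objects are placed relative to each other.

A is a rectangular dining table. The top is 1789×504×31 mm with its upper surface at z = 772 mm. It stands on four 56×56 mm square legs, each inset 48 mm from the nearest pair of top edges, running from the floor to the underside of the top. Four apron rails, 56 mm thick and 61 mm tall, run between adjacent legs with their top edges flush with the underside of the top and their outer faces flush with the legs' outer faces.

B is a simple wooden stool: a rectangular seat 287 mm (x) by 350 mm (y), 22 mm thick, top face at z = 387 mm, on four round legs, each 48 mm in diameter. The legs rest on z = 0, each leg's axis is inset half a diameter from the nearest pair of seat edges (so the leg's bounding box is flush with the corner).

Three stools sit around the table at the −y, −x, +x sides.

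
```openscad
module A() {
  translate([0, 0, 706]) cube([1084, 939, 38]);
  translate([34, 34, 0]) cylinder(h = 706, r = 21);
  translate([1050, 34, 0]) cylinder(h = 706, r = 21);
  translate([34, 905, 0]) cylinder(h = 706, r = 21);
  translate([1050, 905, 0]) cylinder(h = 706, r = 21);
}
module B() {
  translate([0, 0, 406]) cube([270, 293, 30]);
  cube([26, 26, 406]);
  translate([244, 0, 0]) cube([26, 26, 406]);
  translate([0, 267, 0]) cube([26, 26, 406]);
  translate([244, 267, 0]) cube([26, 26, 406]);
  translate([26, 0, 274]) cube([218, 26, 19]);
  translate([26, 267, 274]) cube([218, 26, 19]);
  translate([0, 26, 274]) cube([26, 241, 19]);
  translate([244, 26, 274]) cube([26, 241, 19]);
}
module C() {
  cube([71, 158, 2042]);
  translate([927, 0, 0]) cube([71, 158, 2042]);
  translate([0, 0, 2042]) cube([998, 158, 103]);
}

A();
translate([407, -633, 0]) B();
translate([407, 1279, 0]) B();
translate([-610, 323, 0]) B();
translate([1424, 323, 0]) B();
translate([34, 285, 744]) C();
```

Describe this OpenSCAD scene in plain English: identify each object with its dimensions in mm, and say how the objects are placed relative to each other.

A is a table: top 1084 mm (x) × 939 mm (y), 38 mm thick, upper face at z = 744 mm, on four round legs of 42 mm diameter, each leg's bounding box inset 13 mm from the nearest pair of top edges, running from z = 0 to the bottom of the top.

B is a simple wooden stool: a rectangular seat 270 mm (x) by 293 mm (y), 30 mm thick, top face at z = 436 mm, on four square legs, each 26×26 mm in cross-section. The legs rest on z = 0, each flush with a corner of the seat. Four stretchers, 26 mm wide and 19 mm tall, connect adjacent legs with their undersides at z = 274 mm, each running between the inner faces of the legs it joins and aligned with the legs' outer faces on the other axis.

C is a door frame. The clear opening is 856 mm wide and 2042 mm high. Two 71 mm wide jambs, 158 mm deep, stand either side of the opening from the floor to the top of the opening. A 103 mm thick head sits across the top of both jambs, spanning the full outside width of the frame.

Four stools sit around the table at the −y, +y, −x, +x sides. The door frame is on top of the table.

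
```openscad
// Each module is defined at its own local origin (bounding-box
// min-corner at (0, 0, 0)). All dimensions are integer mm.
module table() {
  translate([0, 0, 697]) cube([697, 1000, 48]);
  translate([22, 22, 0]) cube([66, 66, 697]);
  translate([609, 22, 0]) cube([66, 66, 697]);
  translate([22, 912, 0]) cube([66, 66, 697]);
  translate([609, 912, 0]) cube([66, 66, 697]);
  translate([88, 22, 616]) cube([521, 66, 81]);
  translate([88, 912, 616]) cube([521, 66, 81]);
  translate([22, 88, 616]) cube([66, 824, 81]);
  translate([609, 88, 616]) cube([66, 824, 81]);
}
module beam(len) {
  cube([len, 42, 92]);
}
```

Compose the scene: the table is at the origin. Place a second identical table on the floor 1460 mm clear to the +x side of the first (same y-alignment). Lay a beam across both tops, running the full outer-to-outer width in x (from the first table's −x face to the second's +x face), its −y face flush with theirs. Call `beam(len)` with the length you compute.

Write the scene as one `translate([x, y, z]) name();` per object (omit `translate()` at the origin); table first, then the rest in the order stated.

table();
translate([2157, 0, 0]) table();
translate([0, 0, 745]) beam(2854);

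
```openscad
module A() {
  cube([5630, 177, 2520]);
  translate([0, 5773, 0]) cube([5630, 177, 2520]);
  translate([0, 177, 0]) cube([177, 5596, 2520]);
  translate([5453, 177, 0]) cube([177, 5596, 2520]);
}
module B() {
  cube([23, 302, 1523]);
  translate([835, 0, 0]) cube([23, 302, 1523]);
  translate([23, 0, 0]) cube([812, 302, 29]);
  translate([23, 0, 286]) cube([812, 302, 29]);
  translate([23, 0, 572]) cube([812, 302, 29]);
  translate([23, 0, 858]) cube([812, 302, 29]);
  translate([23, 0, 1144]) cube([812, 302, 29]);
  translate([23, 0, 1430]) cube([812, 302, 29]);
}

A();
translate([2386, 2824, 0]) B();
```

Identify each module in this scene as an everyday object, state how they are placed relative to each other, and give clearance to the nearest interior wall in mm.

Clearances: x = 2209, y = 2647; minimum 2209 mm.

A is a house frame. B is a bookshelf. The bookshelf sits inside the house frame, centred. The clearance to the nearest interior wall is 2209 mm.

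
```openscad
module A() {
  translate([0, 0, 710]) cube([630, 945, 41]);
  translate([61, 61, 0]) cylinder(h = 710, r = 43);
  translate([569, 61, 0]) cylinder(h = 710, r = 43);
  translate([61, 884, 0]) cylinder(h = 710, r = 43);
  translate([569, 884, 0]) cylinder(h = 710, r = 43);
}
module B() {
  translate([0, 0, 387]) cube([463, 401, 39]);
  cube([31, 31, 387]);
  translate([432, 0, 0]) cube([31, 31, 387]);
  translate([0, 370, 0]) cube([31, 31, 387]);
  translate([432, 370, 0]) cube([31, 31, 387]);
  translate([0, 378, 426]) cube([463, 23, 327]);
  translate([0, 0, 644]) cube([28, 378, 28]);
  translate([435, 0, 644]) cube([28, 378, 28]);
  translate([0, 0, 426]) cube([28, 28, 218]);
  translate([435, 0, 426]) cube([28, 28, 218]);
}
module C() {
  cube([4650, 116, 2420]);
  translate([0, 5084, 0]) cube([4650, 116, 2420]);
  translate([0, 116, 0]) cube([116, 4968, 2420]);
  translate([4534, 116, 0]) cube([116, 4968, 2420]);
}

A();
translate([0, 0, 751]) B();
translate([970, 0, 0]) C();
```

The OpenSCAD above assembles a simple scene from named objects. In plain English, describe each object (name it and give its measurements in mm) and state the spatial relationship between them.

A is a rectangular dining table. The top is 630×945×41 mm with its upper surface at z = 751 mm. It stands on four round legs of 86 mm diameter, each leg's bounding box inset 18 mm from the nearest pair of top edges, running from the floor to the underside of the top.

B is a chair: 463×401 mm seat, 39 mm thick, top at z = 426 mm, on four 31 mm square corner legs flush with the seat edges. A 23 mm thick backrest slab spans the full seat width, extending 327 mm above the seat top, its back face flush with the seat's +y edge. Two armrests of 28×28 mm section run along each side from the seat's front edge to the front of the backrest, top faces 246 mm above the seat top and outer faces flush with the seat's x-edges; a 28×28 mm post under the front of each armrest stands on the seat at the front corner.

C is the wall frame of a small rectangular building: four walls, each 2420 mm tall and 116 mm thick, enclosing a footprint 4650 mm (x) by 5200 mm (y) outside-to-outside, with no floor or roof. The front and back walls (the −y and +y sides) span the full width; the two side walls fit between them.

The chair is on top of the table. The house frame is on the floor beside the table on its +x side.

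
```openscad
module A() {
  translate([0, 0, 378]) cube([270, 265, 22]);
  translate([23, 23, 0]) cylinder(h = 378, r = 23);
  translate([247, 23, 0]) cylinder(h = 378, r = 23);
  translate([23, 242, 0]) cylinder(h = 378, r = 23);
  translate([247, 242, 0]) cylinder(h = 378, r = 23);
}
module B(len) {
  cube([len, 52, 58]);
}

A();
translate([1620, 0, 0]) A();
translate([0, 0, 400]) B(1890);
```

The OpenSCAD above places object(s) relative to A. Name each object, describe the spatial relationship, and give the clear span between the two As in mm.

Second stool starts at x = 1620; first ends at x = 270; clear span = 1620 − 270 = 1350 mm.

A is a stool. B is a beam. A beam spans the tops of two stools. The clear span between the two stools is 1350 mm.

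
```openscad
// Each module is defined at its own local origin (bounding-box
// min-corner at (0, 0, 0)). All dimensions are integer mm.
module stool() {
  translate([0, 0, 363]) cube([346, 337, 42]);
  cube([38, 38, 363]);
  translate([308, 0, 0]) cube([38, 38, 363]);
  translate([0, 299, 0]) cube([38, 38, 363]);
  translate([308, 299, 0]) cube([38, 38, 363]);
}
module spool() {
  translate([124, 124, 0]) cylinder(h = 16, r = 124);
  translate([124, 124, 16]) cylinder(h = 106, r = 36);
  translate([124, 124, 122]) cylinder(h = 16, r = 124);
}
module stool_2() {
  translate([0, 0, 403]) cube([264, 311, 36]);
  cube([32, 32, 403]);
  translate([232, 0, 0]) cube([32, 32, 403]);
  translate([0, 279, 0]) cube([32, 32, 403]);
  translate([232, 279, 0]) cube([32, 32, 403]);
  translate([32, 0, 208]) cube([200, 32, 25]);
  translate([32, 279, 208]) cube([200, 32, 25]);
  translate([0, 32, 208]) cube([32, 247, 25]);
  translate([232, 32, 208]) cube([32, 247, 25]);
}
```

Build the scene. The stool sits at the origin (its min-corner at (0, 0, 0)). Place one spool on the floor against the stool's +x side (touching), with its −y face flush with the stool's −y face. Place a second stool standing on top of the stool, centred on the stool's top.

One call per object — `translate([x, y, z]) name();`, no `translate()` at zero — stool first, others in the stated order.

stool();
translate([346, 0, 0]) spool();
translate([41, 13, 405]) stool_2();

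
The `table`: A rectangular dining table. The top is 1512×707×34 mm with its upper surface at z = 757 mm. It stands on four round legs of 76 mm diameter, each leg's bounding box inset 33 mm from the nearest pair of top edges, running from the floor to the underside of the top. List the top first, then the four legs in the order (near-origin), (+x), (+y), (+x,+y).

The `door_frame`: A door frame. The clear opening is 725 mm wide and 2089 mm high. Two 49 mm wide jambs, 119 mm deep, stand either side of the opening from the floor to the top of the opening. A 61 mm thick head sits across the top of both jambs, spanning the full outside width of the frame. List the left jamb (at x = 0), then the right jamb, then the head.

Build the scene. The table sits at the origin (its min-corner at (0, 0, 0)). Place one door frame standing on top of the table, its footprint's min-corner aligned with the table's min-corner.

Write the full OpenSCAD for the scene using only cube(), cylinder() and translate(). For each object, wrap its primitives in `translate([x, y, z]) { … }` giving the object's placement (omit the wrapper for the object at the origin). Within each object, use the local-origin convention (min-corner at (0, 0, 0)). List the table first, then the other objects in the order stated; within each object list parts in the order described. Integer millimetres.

translate([0, 0, 723]) cube([1512, 707, 34]);
translate([71, 71, 0]) cylinder(h = 723, r = 38);
translate([1441, 71, 0]) cylinder(h = 723, r = 38);
translate([71, 636, 0]) cylinder(h = 723, r = 38);
translate([1441, 636, 0]) cylinder(h = 723, r = 38);
translate([0, 0, 757]) {
  cube([49, 119, 2089]);
  translate([774, 0, 0]) cube([49, 119, 2089]);
  translate([0, 0, 2089]) cube([823, 119, 61]);
}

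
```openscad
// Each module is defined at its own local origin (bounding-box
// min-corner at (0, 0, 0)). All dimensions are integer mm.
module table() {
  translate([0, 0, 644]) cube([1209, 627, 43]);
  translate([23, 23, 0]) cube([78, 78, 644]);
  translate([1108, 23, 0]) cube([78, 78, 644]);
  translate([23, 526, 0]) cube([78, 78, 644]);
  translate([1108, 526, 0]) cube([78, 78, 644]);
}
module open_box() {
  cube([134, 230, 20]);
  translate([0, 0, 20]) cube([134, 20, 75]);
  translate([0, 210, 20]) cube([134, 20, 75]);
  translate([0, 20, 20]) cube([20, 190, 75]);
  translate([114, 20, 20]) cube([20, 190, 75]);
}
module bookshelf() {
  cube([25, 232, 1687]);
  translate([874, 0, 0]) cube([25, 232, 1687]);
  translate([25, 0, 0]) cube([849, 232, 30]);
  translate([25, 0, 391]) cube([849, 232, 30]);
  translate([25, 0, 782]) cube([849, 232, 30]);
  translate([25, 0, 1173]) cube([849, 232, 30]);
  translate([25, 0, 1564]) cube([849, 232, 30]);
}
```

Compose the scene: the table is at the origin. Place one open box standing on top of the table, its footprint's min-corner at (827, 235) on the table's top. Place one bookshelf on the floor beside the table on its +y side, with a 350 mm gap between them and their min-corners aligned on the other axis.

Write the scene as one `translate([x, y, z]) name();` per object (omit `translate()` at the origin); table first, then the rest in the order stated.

table();
translate([827, 235, 687]) open_box();
translate([0, 977, 0]) bookshelf();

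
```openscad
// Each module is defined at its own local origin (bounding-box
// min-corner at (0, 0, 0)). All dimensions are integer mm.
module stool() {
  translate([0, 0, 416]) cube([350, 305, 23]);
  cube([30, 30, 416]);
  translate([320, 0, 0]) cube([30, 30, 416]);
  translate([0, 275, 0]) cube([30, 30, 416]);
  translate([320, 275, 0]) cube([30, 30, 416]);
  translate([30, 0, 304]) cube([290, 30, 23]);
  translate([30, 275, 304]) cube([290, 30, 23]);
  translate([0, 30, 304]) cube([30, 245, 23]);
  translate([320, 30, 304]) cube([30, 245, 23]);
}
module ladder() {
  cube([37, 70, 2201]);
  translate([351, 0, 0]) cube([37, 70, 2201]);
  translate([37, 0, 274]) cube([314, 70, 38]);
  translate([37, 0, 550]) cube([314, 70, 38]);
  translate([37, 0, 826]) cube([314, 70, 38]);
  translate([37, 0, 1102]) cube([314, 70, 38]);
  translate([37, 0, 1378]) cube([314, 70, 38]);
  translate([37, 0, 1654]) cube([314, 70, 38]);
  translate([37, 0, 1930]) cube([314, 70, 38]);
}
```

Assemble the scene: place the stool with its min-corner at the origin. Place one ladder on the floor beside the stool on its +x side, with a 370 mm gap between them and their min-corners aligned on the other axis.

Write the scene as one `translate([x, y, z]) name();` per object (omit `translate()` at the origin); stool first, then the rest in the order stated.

stool();
translate([720, 0, 0]) ladder();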